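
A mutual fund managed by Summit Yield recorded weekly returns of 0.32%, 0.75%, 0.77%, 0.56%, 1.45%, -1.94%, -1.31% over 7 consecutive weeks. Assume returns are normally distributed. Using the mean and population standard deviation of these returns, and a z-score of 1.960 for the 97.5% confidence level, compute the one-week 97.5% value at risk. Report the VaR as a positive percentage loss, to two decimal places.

r̄ = (0.32 + 0.75 + 0.77 + 0.56 + 1.45 − 1.94 − 1.31) / 7 = 0.0857%
Σ(r − r̄)² = 9.1022; population σ = √(9.1022/7) = 1.1403%
VaR = −(r̄ − z·σ) = −(0.0857 − 1.960 × 1.1403) = −(-2.1493) = 2.1493%

2.15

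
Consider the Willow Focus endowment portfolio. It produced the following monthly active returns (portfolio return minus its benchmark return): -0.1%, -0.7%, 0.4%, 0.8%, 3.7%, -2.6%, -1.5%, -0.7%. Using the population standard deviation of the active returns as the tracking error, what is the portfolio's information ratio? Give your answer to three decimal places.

-0.050

Mean return r̄ = -0.70 / 8 = -0.0875%
Σ(r − r̄)² = (-0.1 − (-0.0875))² + (-0.7 − (-0.0875))² + (0.4 − (-0.0875))² + … = 24.4288
population σ = √(24.4288 / 8) = √3.0536 = 1.7475%
IR = r̄ / tracking error = -0.0875 / 1.7475 = -0.0501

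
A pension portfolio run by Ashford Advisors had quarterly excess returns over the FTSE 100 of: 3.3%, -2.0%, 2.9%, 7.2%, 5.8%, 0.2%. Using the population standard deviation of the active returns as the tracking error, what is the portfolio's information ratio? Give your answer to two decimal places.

μ = (3.3 − 2 + 2.9 + 7.2 + 5.8 + 0.2) / 6 = 2.9000%
Σ(r − μ)² = (3.3 − 2.9000)² + (-2 − 2.9000)² + … = 58.3600
σ = √[58.3600 / 6] = 3.1188%
IR = μ / tracking error = 2.9000 / 3.1188 = 0.9298

0.93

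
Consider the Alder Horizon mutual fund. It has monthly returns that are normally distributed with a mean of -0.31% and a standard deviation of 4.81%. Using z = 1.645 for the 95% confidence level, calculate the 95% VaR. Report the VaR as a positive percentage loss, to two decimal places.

8.22

VaR (as % loss) = −(μ − z·σ) = −(-0.31% − 1.645 × 4.81%) = −(-8.22245%) = 8.22245%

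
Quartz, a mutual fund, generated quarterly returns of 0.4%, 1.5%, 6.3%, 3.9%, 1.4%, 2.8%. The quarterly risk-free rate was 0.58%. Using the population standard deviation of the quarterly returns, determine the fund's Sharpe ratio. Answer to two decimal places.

1.10

Mean return r̄ = 16.30 / 6 = 2.7167%
Population std dev = √[22.8283 / 6] = 1.9506%
Sharpe = (r̄ − rf) / σ = (2.7167 − 0.58) / 1.9506 = 2.1367 / 1.9506 = 1.0954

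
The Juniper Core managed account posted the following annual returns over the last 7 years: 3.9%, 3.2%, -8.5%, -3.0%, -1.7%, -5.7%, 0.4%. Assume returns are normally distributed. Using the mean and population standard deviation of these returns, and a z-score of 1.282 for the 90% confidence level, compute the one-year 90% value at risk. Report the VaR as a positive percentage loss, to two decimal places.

Mean return μ = -11.40 / 7 = -1.6286%
Σ(r − μ)² = 123.6743; population σ = √(123.6743/7) = 4.2033%
VaR = −(μ − z·σ) = −(-1.6286 − 1.282 × 4.2033) = −(-7.0172) = 7.0172%

7.02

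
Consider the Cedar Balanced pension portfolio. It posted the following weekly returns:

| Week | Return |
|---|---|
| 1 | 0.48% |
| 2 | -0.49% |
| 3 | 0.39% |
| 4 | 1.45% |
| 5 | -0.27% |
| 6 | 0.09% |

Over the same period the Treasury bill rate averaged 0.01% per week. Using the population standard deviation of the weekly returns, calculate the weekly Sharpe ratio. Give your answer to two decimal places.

0.42

μ = (0.48 − 0.49 + 0.39 + 1.45 − 0.27 + 0.09) / 6 = 0.2750%
Σ(r − μ)² = (0.48 − 0.2750)² + (-0.49 − 0.2750)² + … = 2.3524
population σ = √(2.3524 / 6) = √0.3921 = 0.6262%
Sharpe = (μ − rf) / σ = (0.2750 − 0.01) / 0.6262 = 0.2650 / 0.6262 = 0.4232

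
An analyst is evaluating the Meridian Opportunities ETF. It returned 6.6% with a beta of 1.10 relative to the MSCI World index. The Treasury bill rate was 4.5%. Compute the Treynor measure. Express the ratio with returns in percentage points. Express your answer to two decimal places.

Treynor = (Rp − Rf) / β = (6.6% − 4.5%) / 1.10 = 2.10 / 1.10 = 1.9091

1.91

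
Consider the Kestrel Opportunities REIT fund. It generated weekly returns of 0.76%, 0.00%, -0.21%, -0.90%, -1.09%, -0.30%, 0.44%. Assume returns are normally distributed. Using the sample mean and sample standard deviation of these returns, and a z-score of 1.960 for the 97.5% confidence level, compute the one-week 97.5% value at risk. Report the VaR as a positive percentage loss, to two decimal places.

Mean return r̄ = -1.300 / 7 = -0.1857%
Σ(r − r̄)² = (0.76 − (-0.1857))² + (0 − (-0.1857))² + … = 2.6620
sample σ = √(2.6620 / 6) = √0.4437 = 0.6661%
VaR = −(r̄ − z·σ) = −(-0.1857 − 1.960 × 0.6661) = −(-1.4913) = 1.4913%

1.49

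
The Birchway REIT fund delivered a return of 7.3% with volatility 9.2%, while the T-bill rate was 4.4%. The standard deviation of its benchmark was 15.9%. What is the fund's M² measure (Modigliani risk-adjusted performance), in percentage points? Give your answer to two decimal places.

9.41

Sharpe = (Rp − Rf) / σp = (7.3% − 4.4%) / 9.2% = 0.3152
M² = Rf + Sharpe × σm = 4.4% + 0.3152 × 15.9% = 9.4117%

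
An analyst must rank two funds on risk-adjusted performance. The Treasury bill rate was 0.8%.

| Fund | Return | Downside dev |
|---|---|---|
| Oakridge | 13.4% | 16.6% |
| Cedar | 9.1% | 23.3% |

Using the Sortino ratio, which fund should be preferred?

Oakridge

Oakridge: Sortino ratio = (13.4% − 0.8%) / 16.6% = 0.759
Cedar: Sortino ratio = (9.1% − 0.8%) / 23.3% = 0.356
Highest: Oakridge (0.759).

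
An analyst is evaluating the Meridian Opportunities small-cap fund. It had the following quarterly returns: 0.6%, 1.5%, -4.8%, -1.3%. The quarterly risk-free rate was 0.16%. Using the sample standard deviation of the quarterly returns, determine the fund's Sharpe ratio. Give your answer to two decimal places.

r̄ = (0.6 + 1.5 − 4.8 − 1.3) / 4 = -4.00 / 4 = -1.0000%
Σ(r − r̄)² = 23.3400; sample σ = √(23.3400/3) = 2.7893%
Sharpe = (r̄ − rf) / σ = (-1.0000 − 0.16) / 2.7893 = -1.1600 / 2.7893 = -0.4159

-0.42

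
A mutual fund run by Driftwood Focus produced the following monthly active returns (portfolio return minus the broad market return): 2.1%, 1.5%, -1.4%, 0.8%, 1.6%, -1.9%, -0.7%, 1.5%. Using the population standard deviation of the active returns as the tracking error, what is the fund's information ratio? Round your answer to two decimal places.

μ = (2.1 + 1.5 − 1.4 + 0.8 + 1.6 − 1.9 − 0.7 + 1.5) / 8 = 3.50 / 8 = 0.4375%
Σ(r − μ)² = 16.6388; population σ = √(16.6388/8) = 1.4422%
IR = μ / tracking error = 0.4375 / 1.4422 = 0.3034

0.30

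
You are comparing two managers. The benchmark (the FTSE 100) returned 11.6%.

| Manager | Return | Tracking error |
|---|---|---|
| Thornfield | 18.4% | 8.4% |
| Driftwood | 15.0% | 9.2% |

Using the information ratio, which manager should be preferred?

Thornfield: IR = (18.4% − 11.6%) / 8.4% = 0.810
Driftwood: IR = (15.0% − 11.6%) / 9.2% = 0.370
Highest: Thornfield (0.810).

Thornfield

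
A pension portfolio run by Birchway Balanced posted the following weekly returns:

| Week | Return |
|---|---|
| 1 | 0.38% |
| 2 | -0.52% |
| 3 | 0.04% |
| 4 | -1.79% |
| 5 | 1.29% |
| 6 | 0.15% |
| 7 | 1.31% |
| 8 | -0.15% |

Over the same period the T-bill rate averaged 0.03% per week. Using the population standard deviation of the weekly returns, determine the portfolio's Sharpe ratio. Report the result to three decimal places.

Mean return μ = 0.710 / 8 = 0.0888%
Σ(r − μ)² = (0.38 − 0.0888)² + (-0.52 − 0.0888)² + (0.04 − 0.0888)² + … = 6.9827
population σ = √(6.9827 / 8) = √0.8728 = 0.9342%
Sharpe = (μ − rf) / σ = (0.0888 − 0.03) / 0.9342 = 0.0588 / 0.9342 = 0.0629

0.063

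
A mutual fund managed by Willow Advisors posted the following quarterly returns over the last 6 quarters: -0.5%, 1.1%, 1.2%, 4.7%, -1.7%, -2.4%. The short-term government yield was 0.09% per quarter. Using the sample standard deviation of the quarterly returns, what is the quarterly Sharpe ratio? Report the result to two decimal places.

0.12

r̄ = (-0.5 + 1.1 + 1.2 + 4.7 − 1.7 − 2.4) / 6 = 0.4000%
Sample σ = √[Σ(r − r̄)² / 5] = √[32.6800 / 5] = √6.5360 = 2.5566%
Sharpe = (r̄ − rf) / σ = (0.4000 − 0.09) / 2.5566 = 0.3100 / 2.5566 = 0.1213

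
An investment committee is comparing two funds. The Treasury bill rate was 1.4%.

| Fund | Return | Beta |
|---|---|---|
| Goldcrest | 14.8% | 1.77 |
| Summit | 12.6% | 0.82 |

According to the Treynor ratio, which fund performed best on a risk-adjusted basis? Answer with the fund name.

Goldcrest: Treynor = (14.8% − 1.4%) / 1.77 = 7.571
Summit: Treynor = (12.6% − 1.4%) / 0.82 = 13.659
Highest: Summit (13.659).

Summit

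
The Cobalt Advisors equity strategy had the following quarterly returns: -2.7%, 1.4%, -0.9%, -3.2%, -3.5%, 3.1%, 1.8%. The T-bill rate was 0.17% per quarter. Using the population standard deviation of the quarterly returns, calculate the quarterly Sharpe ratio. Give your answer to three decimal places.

-0.299

μ = (-2.7 + 1.4 − 0.9 − 3.2 − 3.5 + 3.1 + 1.8) / 7 = -4.00 / 7 = -0.5714%
Σ(r − μ)² = (-2.7 − (-0.5714))² + (1.4 − (-0.5714))² + … = 43.1143
σ = √[43.1143 / 7] = 2.4818%
Sharpe = (μ − rf) / σ = (-0.5714 − 0.17) / 2.4818 = -0.7414 / 2.4818 = -0.2987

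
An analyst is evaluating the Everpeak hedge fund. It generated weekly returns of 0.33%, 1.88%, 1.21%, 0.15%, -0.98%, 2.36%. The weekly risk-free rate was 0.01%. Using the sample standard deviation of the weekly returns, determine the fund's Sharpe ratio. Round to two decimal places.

0.66

r̄ = (0.33 + 1.88 + 1.21 + 0.15 − 0.98 + 2.36) / 6 = 4.950 / 6 = 0.8250%
Sample σ = √[Σ(r − r̄)² / 5] = √[7.5762 / 5] = √1.5152 = 1.2309%
Sharpe = (r̄ − rf) / σ = (0.8250 − 0.01) / 1.2309 = 0.8150 / 1.2309 = 0.6621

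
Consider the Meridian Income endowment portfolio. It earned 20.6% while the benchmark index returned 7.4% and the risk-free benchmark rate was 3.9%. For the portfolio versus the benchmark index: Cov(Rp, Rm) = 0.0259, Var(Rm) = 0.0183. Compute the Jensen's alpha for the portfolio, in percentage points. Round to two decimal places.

β = Cov / Var = 0.0259 / 0.0183 = 1.4153
E[R] = Rf + β(Rm − Rf) = 3.9% + 1.4153 × (7.4% − 3.9%) = 8.8536%
α = Rp − E[R] = 20.6% − 8.8536% = 11.7464

11.75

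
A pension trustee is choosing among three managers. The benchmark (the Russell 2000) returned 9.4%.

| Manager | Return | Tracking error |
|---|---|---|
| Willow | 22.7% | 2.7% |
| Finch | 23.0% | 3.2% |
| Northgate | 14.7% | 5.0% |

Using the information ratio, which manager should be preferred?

Willow

Willow: IR = (22.7% − 9.4%) / 2.7% = 4.926
Finch: IR = (23.0% − 9.4%) / 3.2% = 4.250
Northgate: IR = (14.7% − 9.4%) / 5.0% = 1.060
Highest: Willow (4.926).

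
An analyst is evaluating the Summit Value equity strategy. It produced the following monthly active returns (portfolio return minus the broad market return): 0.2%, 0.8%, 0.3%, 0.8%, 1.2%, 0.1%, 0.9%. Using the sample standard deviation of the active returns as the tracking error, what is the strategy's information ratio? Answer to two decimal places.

μ = (0.2 + 0.8 + 0.3 + 0.8 + 1.2 + 0.1 + 0.9) / 7 = 4.30 / 7 = 0.6143%
Sample σ = √[Σ(r − μ)² / 6] = √[1.0286 / 6] = √0.1714 = 0.4140%
IR = μ / tracking error = 0.6143 / 0.4140 = 1.4838

1.48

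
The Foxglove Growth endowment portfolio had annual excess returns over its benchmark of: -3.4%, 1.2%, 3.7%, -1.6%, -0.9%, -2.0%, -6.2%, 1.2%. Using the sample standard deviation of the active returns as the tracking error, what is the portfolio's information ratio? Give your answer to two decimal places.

-0.33

μ = (-3.4 + 1.2 + 3.7 − 1.6 − 0.9 − 2 − 6.2 + 1.2) / 8 = -8.00 / 8 = -1.0000%
Σ(r − μ)² = (-3.4 − (-1.0000))² + (1.2 − (-1.0000))² + (3.7 − (-1.0000))² + … = 65.9400
σ = √[65.9400 / 7] = 3.0692%
IR = μ / tracking error = -1.0000 / 3.0692 = -0.3258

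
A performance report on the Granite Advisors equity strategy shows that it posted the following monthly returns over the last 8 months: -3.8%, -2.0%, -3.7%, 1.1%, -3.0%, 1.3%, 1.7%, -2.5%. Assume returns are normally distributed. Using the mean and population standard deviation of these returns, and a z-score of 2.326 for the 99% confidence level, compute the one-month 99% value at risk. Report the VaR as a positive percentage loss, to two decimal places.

6.45

Mean return r̄ = -10.90 / 8 = -1.3625%
Σ(r − r̄)² = (-3.8 − (-1.3625))² + (-2 − (-1.3625))² + (-3.7 − (-1.3625))² + … = 38.3188
population σ = √(38.3188 / 8) = √4.7899 = 2.1886%
VaR = −(r̄ − z·σ) = −(-1.3625 − 2.326 × 2.1886) = −(-6.4532) = 6.4532%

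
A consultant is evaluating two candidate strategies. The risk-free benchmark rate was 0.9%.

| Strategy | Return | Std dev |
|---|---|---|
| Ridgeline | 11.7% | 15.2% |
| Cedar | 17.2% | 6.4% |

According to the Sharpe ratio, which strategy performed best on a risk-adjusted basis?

Ridgeline: Sharpe ratio = (11.7% − 0.9%) / 15.2% = 0.711
Cedar: Sharpe ratio = (17.2% − 0.9%) / 6.4% = 2.547
Highest: Cedar (2.547).

Cedar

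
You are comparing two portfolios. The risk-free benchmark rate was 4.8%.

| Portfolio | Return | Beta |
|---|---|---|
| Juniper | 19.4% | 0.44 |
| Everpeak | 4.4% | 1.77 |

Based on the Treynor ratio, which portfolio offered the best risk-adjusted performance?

Juniper

Juniper: Treynor = (19.4% − 4.8%) / 0.44 = 33.182
Everpeak: Treynor = (4.4% − 4.8%) / 1.77 = -0.226
Highest: Juniper (33.182).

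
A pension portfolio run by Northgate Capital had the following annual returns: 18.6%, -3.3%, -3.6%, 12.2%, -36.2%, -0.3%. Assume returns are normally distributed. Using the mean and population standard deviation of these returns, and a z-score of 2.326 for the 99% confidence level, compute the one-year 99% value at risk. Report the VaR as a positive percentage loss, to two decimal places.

42.42

r̄ = (18.6 − 3.3 − 3.6 + 12.2 − 36.2 − 0.3) / 6 = -12.60 / 6 = -2.1000%
Population std dev = √[1802.7200 / 6] = 17.3336%
VaR = −(r̄ − z·σ) = −(-2.1000 − 2.326 × 17.3336) = −(-42.4180) = 42.4180%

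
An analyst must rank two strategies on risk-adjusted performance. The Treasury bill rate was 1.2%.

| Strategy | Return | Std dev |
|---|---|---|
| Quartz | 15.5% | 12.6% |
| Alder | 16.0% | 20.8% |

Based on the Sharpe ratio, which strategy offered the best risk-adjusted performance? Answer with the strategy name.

Quartz: Sharpe ratio = (15.5% − 1.2%) / 12.6% = 1.135
Alder: Sharpe ratio = (16.0% − 1.2%) / 20.8% = 0.712
Highest: Quartz (1.135).

Quartz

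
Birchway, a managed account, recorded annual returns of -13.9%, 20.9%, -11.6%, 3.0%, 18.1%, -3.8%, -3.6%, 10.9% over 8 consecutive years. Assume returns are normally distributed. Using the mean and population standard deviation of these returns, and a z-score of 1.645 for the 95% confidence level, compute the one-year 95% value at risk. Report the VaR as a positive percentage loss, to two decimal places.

r̄ = (-13.9 + 20.9 − 11.6 + 3 + 18.1 − 3.8 − 3.6 + 10.9) / 8 = 20.00 / 8 = 2.5000%
Population std dev = √[1197.4000 / 8] = 12.2342%
VaR = −(r̄ − z·σ) = −(2.5000 − 1.645 × 12.2342) = −(-17.6253) = 17.6253%

17.63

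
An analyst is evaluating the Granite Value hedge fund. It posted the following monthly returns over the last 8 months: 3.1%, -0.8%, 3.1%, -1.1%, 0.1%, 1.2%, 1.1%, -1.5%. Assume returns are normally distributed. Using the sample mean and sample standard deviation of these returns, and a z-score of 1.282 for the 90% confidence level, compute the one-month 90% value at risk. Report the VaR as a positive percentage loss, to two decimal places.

r̄ = (3.1 − 0.8 + 3.1 − 1.1 + 0.1 + 1.2 + 1.1 − 1.5) / 8 = 0.6500%
Σ(r − r̄)² = 22.6000; sample σ = √(22.6000/7) = 1.7968%
VaR = −(r̄ − z·σ) = −(0.6500 − 1.282 × 1.7968) = −(-1.6535) = 1.6535%

1.65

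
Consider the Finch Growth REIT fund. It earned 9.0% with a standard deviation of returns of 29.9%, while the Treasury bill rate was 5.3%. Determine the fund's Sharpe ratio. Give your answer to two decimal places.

0.12

Sharpe = (Rp − Rf) / σp = (9.0% − 5.3%) / 29.9% = 3.70% / 29.9% = 0.1237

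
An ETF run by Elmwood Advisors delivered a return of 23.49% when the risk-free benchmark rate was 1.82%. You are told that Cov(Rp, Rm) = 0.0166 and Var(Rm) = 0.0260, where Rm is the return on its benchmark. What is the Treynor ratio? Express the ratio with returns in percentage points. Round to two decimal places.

33.94

β = Cov / Var = 0.0166 / 0.0260 = 0.6385
Treynor = (Rp − Rf) / β = (23.49% − 1.82%) / 0.6385 = 21.67 / 0.6385 = 33.9389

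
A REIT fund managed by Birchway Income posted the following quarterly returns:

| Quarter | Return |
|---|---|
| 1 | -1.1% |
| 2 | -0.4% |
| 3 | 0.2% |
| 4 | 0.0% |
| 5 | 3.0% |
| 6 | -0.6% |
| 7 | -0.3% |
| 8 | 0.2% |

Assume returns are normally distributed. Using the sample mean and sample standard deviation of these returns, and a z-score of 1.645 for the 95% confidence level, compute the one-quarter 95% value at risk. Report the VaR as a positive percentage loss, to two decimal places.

r̄ = (-1.1 − 0.4 + 0.2 + 0 + 3 − 0.6 − 0.3 + 0.2) / 8 = 1.00 / 8 = 0.1250%
Σ(r − r̄)² = (-1.1 − 0.1250)² + (-0.4 − 0.1250)² + (0.2 − 0.1250)² + … = 10.7750
σ = √[10.7750 / 7] = 1.2407%
VaR = −(r̄ − z·σ) = −(0.1250 − 1.645 × 1.2407) = −(-1.9160) = 1.9160%

1.92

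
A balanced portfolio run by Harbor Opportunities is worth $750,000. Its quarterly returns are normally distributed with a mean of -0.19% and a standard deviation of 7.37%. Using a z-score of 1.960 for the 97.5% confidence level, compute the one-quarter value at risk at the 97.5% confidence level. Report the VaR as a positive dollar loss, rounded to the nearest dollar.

Return at the 97.5% tail: μ − z·σ = -0.19% − 1.960 × 7.37% = -0.19 − 14.4452 = -14.6352%
VaR = −(-14.6352%) × $750,000 = 14.6352% × $750,000 = $109,764

$109,764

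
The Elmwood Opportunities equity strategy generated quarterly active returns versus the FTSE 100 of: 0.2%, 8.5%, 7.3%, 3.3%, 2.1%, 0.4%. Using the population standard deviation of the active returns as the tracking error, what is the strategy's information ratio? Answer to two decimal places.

r̄ = (0.2 + 8.5 + 7.3 + 3.3 + 2.1 + 0.4) / 6 = 21.80 / 6 = 3.6333%
Σ(r − r̄)² = (0.2 − 3.6333)² + (8.5 − 3.6333)² + (7.3 − 3.6333)² + … = 61.8333
population σ = √(61.8333 / 6) = √10.3056 = 3.2102%
IR = r̄ / tracking error = 3.6333 / 3.2102 = 1.1318

1.13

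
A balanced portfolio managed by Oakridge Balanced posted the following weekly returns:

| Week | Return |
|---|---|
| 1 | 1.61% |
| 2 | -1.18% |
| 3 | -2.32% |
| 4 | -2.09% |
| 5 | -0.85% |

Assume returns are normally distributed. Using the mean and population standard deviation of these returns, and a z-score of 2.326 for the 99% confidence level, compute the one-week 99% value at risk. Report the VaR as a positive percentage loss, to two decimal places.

r̄ = (1.61 − 1.18 − 2.32 − 2.09 − 0.85) / 5 = -4.830 / 5 = -0.9660%
Population σ = √[Σ(r − r̄)² / 5] = √[9.7917 / 5] = √1.9583 = 1.3994%
VaR = −(r̄ − z·σ) = −(-0.9660 − 2.326 × 1.3994) = −(-4.2210) = 4.2210%

4.22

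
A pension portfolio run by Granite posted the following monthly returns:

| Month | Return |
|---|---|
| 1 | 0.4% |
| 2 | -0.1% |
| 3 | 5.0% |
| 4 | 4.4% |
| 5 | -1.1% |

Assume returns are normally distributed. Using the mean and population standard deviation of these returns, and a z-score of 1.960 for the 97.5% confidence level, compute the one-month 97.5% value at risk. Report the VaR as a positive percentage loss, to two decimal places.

3.16

μ = (0.4 − 0.1 + 5 + 4.4 − 1.1) / 5 = 8.60 / 5 = 1.7200%
Population std dev = √[30.9480 / 5] = 2.4879%
VaR = −(μ − z·σ) = −(1.7200 − 1.960 × 2.4879) = −(-3.1563) = 3.1563%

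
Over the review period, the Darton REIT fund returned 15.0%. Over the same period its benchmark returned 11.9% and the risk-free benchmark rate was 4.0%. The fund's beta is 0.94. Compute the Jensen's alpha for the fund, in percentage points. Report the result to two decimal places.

CAPM expected return = Rf + β(Rm − Rf) = 4.0% + 0.94 × (11.9% − 4.0%) = 4 + 0.94 × 7.90 = 11.4260%
Jensen's α = Rp − E[R] = 15.0% − 11.4260% = 3.5740

3.57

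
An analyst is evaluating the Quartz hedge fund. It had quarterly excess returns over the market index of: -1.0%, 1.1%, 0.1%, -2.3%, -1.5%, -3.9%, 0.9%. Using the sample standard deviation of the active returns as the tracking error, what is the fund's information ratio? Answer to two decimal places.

-0.52

r̄ = (-1 + 1.1 + 0.1 − 2.3 − 1.5 − 3.9 + 0.9) / 7 = -6.60 / 7 = -0.9429%
Sample std dev = √[19.5571 / 6] = 1.8054%
IR = r̄ / tracking error = -0.9429 / 1.8054 = -0.5223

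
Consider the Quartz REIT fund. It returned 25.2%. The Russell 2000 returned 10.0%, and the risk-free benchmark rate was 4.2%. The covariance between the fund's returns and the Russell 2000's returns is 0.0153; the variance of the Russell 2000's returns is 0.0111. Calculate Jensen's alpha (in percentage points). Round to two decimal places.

β = Cov / Var = 0.0153 / 0.0111 = 1.3784
E[R] = Rf + β(Rm − Rf) = 4.2% + 1.3784 × (10.0% − 4.2%) = 12.1947%
α = Rp − E[R] = 25.2% − 12.1947% = 13.0053

13.01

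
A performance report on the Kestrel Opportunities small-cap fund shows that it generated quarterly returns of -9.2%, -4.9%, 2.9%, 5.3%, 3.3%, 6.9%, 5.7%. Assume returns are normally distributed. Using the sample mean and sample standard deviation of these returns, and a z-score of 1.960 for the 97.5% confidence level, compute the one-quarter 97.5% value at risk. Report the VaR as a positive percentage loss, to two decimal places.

10.49

μ = (-9.2 − 4.9 + 2.9 + 5.3 + 3.3 + 6.9 + 5.7) / 7 = 1.4286%
Sample σ = √[Σ(r − μ)² / 6] = √[221.8543 / 6] = √36.9757 = 6.0808%
VaR = −(μ − z·σ) = −(1.4286 − 1.960 × 6.0808) = −(-10.4898) = 10.4898%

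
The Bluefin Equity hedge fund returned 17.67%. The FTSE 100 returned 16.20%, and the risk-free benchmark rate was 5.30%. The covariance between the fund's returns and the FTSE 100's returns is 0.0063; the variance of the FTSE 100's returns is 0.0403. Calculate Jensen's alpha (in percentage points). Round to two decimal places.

10.67

β = Cov / Var = 0.0063 / 0.0403 = 0.1563
E[R] = Rf + β(Rm − Rf) = 5.30% + 0.1563 × (16.20% − 5.30%) = 7.0037%
α = Rp − E[R] = 17.67% − 7.0037% = 10.6663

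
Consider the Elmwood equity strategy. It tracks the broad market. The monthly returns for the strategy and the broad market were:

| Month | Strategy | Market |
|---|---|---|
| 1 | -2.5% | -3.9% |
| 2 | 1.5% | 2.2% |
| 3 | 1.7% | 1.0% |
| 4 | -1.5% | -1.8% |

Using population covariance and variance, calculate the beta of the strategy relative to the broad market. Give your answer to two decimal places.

0.75

r̄p = -0.2000%,  r̄m = -0.6250%
Cov = Σ(rp − r̄p)(rm − r̄m) / 4 = 4.2375
Var(rm) = Σ(rm − r̄m)² / 4 = 5.6819
β = Cov / Var = 4.2375 / 5.6819 = 0.7458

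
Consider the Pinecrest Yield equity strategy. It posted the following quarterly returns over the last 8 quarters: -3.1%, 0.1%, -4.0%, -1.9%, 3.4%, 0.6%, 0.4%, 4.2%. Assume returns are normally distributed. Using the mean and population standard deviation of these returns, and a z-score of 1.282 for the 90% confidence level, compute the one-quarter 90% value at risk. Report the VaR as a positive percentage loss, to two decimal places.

μ = (-3.1 + 0.1 − 4 − 1.9 + 3.4 + 0.6 + 0.4 + 4.2) / 8 = -0.0375%
Σ(r − μ)² = 58.9388; population σ = √(58.9388/8) = 2.7143%
VaR = −(μ − z·σ) = −(-0.0375 − 1.282 × 2.7143) = −(-3.5172) = 3.5172%

3.52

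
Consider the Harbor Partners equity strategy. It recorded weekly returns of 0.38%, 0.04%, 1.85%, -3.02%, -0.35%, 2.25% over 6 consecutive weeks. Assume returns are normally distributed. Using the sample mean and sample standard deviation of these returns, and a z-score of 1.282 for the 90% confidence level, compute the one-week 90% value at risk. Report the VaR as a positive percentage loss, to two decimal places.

r̄ = (0.38 + 0.04 + 1.85 − 3.02 − 0.35 + 2.25) / 6 = 1.150 / 6 = 0.1917%
Σ(r − r̄)² = 17.6535; sample σ = √(17.6535/5) = 1.8790%
VaR = −(r̄ − z·σ) = −(0.1917 − 1.282 × 1.8790) = −(-2.2172) = 2.2172%

2.22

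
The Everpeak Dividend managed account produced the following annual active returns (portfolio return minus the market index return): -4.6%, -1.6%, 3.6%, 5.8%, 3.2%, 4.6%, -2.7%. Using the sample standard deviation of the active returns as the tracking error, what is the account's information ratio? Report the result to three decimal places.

0.292

μ = (-4.6 − 1.6 + 3.6 + 5.8 + 3.2 + 4.6 − 2.7) / 7 = 8.30 / 7 = 1.1857%
Sample σ = √[Σ(r − μ)² / 6] = √[99.1686 / 6] = √16.5281 = 4.0655%
IR = μ / tracking error = 1.1857 / 4.0655 = 0.2916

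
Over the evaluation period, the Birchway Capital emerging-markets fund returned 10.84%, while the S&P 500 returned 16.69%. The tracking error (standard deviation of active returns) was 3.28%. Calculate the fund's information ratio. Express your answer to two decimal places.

-1.78

IR = (Rp − Rb) / TE = (10.84% − 16.69%) / 3.28% = -5.85% / 3.28% = -1.7835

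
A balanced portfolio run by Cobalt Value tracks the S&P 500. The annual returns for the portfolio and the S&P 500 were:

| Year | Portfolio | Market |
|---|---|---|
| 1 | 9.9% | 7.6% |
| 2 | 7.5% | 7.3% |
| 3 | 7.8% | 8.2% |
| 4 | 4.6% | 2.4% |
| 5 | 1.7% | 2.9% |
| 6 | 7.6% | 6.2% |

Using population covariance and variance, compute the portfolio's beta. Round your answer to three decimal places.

r̄p = 6.5167%,  r̄m = 5.7667%
Cov = Σ(rp − r̄p)(rm − r̄m) / 6 = 5.2606
Var(rm) = Σ(rm − r̄m)² / 6 = 5.2289
β = Cov / Var = 5.2606 / 5.2289 = 1.0061

1.006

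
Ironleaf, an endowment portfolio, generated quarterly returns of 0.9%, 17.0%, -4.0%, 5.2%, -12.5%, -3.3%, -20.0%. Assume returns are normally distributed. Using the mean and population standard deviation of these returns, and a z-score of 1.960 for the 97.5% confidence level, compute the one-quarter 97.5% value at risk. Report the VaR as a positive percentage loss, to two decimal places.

r̄ = (0.9 + 17 − 4 + 5.2 − 12.5 − 3.3 − 20) / 7 = -2.3857%
Σ(r − r̄)² = (0.9 − (-2.3857))² + (17 − (-2.3857))² + … = 860.1486
σ = √[860.1486 / 7] = 11.0851%
VaR = −(r̄ − z·σ) = −(-2.3857 − 1.960 × 11.0851) = −(-24.1125) = 24.1125%

24.11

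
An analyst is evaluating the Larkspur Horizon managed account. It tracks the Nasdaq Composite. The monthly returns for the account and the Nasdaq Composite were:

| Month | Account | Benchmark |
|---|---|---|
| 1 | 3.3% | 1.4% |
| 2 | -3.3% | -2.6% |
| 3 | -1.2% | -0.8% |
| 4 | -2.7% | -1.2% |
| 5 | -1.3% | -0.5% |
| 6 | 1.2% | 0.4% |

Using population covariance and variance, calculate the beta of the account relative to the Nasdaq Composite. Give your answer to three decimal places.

r̄p = -0.6667%,  r̄m = -0.5500%
Cov = Σ(rp − r̄p)(rm − r̄m) / 6 = 2.7217
Var(rm) = Σ(rm − r̄m)² / 6 = 1.5658
β = Cov / Var = 2.7217 / 1.5658 = 1.7382

1.738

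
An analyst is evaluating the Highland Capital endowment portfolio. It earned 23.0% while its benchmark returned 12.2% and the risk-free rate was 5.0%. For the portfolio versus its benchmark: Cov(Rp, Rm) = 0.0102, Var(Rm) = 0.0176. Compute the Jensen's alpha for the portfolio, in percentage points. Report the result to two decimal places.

β = Cov / Var = 0.0102 / 0.0176 = 0.5795
E[R] = Rf + β(Rm − Rf) = 5.0% + 0.5795 × (12.2% − 5.0%) = 9.1724%
α = Rp − E[R] = 23.0% − 9.1724% = 13.8276

13.83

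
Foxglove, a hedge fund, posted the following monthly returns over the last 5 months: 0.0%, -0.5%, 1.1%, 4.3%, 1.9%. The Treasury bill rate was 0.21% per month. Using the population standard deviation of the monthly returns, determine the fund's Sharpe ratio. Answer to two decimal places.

0.68

r̄ = (0 − 0.5 + 1.1 + 4.3 + 1.9) / 5 = 1.3600%
Population std dev = √[14.3120 / 5] = 1.6919%
Sharpe = (r̄ − rf) / σ = (1.3600 − 0.21) / 1.6919 = 1.1500 / 1.6919 = 0.6797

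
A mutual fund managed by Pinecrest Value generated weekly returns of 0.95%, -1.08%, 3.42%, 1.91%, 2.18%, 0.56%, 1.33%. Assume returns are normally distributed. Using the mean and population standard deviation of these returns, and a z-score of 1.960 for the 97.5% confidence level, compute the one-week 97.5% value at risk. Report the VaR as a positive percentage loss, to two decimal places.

r̄ = (0.95 − 1.08 + 3.42 + 1.91 + 2.18 + 0.56 + 1.33) / 7 = 1.3243%
Σ(r − r̄)² = 11.9722; population σ = √(11.9722/7) = 1.3078%
VaR = −(r̄ − z·σ) = −(1.3243 − 1.960 × 1.3078) = −(-1.2390) = 1.2390%

1.24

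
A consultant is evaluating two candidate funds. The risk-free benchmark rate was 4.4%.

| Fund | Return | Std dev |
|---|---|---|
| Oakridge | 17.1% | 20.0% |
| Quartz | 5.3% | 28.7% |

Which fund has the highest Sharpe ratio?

Oakridge

Oakridge: Sharpe ratio = (17.1% − 4.4%) / 20.0% = 0.635
Quartz: Sharpe ratio = (5.3% − 4.4%) / 28.7% = 0.031
Highest: Oakridge (0.635).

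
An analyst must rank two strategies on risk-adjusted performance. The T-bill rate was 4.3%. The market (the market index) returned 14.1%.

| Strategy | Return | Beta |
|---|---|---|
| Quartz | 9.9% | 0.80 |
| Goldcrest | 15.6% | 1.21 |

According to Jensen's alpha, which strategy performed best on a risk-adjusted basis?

Goldcrest

Quartz: α = 9.9% − [4.3% + 0.80 × (14.1% − 4.3%)] = -2.240
Goldcrest: α = 15.6% − [4.3% + 1.21 × (14.1% − 4.3%)] = -0.558
Highest: Goldcrest (-0.558).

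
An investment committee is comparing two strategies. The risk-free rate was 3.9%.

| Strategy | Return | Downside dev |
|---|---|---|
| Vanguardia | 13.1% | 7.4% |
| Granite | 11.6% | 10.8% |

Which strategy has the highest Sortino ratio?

Vanguardia: Sortino ratio = (13.1% − 3.9%) / 7.4% = 1.243
Granite: Sortino ratio = (11.6% − 3.9%) / 10.8% = 0.713
Highest: Vanguardia (1.243).

Vanguardia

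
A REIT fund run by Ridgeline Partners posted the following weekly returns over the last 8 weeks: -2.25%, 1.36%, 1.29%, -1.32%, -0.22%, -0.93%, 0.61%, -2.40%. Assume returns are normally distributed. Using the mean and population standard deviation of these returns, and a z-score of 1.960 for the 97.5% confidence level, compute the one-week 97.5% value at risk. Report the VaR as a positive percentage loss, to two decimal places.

3.21

Mean return r̄ = -3.860 / 8 = -0.4825%
Σ(r − r̄)² = (-2.25 − (-0.4825))² + (1.36 − (-0.4825))² + (1.29 − (-0.4825))² + … = 15.5016
population σ = √(15.5016 / 8) = √1.9377 = 1.3920%
VaR = −(r̄ − z·σ) = −(-0.4825 − 1.960 × 1.3920) = −(-3.2108) = 3.2108%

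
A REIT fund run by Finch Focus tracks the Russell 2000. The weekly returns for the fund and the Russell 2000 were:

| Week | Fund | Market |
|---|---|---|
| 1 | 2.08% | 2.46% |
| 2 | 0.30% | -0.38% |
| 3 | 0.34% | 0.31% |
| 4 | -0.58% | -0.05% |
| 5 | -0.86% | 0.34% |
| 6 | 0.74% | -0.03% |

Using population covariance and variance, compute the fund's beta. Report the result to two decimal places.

0.75

r̄p = 0.3367%,  r̄m = 0.4417%
Cov = Σ(rp − r̄p)(rm − r̄m) / 6 = 0.6551
Var(rm) = Σ(rm − r̄m)² / 6 = 0.8734
β = Cov / Var = 0.6551 / 0.8734 = 0.7501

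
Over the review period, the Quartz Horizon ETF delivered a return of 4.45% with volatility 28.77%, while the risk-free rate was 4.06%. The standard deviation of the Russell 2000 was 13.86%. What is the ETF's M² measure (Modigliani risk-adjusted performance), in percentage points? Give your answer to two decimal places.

Sharpe = (Rp − Rf) / σp = (4.45% − 4.06%) / 28.77% = 0.0136
M² = Rf + Sharpe × σm = 4.06% + 0.0136 × 13.86% = 4.2485%

4.25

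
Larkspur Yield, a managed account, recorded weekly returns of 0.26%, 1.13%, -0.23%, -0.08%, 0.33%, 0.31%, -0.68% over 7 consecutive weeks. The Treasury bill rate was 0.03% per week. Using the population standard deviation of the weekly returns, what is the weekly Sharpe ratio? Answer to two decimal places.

r̄ = (0.26 + 1.13 − 0.23 − 0.08 + 0.33 + 0.31 − 0.68) / 7 = 0.1486%
Σ(r − r̄)² = 1.9167; population σ = √(1.9167/7) = 0.5233%
Sharpe = (r̄ − rf) / σ = (0.1486 − 0.03) / 0.5233 = 0.1186 / 0.5233 = 0.2266

0.23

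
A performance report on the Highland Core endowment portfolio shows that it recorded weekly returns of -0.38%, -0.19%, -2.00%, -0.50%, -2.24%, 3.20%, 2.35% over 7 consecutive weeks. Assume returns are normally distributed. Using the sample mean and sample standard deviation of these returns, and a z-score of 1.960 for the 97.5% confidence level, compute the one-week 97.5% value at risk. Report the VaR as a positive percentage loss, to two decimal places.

μ = (-0.38 − 0.19 − 2 − 0.5 − 2.24 + 3.2 + 2.35) / 7 = 0.0343%
Σ(r − μ)² = (-0.38 − 0.0343)² + (-0.19 − 0.0343)² + … = 25.2024
sample σ = √(25.2024 / 6) = √4.2004 = 2.0495%
VaR = −(μ − z·σ) = −(0.0343 − 1.960 × 2.0495) = −(-3.9827) = 3.9827%

3.98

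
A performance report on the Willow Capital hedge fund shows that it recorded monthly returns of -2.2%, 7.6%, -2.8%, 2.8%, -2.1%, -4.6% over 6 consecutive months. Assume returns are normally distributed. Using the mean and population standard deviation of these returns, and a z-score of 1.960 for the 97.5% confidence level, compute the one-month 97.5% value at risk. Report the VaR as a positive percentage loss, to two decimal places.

8.36

Mean return r̄ = -1.30 / 6 = -0.2167%
Population std dev = √[103.5683 / 6] = 4.1547%
VaR = −(r̄ − z·σ) = −(-0.2167 − 1.960 × 4.1547) = −(-8.3599) = 8.3599%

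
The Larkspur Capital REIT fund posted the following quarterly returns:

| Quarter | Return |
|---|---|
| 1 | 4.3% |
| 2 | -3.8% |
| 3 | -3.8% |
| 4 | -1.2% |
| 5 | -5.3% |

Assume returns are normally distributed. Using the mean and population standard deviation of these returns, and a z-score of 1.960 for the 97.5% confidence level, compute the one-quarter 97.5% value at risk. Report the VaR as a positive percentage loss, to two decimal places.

μ = (4.3 − 3.8 − 3.8 − 1.2 − 5.3) / 5 = -1.9600%
Σ(r − μ)² = 57.6920; population σ = √(57.6920/5) = 3.3968%
VaR = −(μ − z·σ) = −(-1.9600 − 1.960 × 3.3968) = −(-8.6177) = 8.6177%

8.62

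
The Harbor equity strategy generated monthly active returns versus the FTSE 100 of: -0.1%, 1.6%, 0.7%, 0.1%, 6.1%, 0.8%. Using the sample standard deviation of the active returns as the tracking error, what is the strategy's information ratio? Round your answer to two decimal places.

0.66

Mean return μ = 9.20 / 6 = 1.5333%
Sample std dev = √[26.8133 / 5] = 2.3157%
IR = μ / tracking error = 1.5333 / 2.3157 = 0.6621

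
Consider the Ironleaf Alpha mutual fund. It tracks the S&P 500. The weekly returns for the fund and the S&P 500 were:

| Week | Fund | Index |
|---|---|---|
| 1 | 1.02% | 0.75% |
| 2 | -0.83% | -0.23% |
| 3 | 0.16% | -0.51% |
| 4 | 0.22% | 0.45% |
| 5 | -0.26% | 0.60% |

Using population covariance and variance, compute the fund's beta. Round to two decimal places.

r̄p = 0.0620%,  r̄m = 0.2120%
Cov = Σ(rp − r̄p)(rm − r̄m) / 5 = 0.1503
Var(rm) = Σ(rm − r̄m)² / 5 = 0.2427
β = Cov / Var = 0.1503 / 0.2427 = 0.6193

0.62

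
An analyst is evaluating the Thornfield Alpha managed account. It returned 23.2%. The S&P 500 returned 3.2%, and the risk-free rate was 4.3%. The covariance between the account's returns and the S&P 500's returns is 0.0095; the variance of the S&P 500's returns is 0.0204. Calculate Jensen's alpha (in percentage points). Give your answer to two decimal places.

19.41

β = Cov / Var = 0.0095 / 0.0204 = 0.4657
E[R] = Rf + β(Rm − Rf) = 4.3% + 0.4657 × (3.2% − 4.3%) = 3.7877%
α = Rp − E[R] = 23.2% − 3.7877% = 19.4123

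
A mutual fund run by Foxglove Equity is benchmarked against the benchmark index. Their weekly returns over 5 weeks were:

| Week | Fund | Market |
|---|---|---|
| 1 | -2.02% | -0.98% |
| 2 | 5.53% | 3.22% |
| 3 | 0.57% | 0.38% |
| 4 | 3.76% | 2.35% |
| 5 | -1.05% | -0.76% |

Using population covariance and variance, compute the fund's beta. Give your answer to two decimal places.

r̄p = 1.3580%,  r̄m = 0.8420%
Cov = Σ(rp − r̄p)(rm − r̄m) / 5 = 4.7839
Var(rm) = Σ(rm − r̄m)² / 5 = 2.8057
β = Cov / Var = 4.7839 / 2.8057 = 1.7051

1.71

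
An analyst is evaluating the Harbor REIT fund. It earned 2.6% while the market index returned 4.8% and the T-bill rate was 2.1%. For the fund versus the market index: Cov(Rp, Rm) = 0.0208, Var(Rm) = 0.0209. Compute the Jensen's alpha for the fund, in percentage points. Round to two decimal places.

β = Cov / Var = 0.0208 / 0.0209 = 0.9952
E[R] = Rf + β(Rm − Rf) = 2.1% + 0.9952 × (4.8% − 2.1%) = 4.7870%
α = Rp − E[R] = 2.6% − 4.7870% = -2.1870

-2.19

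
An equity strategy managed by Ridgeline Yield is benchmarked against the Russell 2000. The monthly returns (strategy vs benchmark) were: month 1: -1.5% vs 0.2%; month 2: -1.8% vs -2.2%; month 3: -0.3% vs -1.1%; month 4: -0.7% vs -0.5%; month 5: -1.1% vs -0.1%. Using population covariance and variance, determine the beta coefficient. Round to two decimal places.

r̄p = -1.0800%,  r̄m = -0.7400%
Cov = Σ(rp − r̄p)(rm − r̄m) / 5 = 0.0908
Var(rm) = Σ(rm − r̄m)² / 5 = 0.7224
β = Cov / Var = 0.0908 / 0.7224 = 0.1257

0.13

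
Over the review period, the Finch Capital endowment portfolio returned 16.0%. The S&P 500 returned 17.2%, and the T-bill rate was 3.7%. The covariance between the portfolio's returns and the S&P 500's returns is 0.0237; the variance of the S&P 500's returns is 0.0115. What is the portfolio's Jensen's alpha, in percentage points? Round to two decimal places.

-15.52

β = Cov / Var = 0.0237 / 0.0115 = 2.0609
E[R] = Rf + β(Rm − Rf) = 3.7% + 2.0609 × (17.2% − 3.7%) = 31.5222%
α = Rp − E[R] = 16.0% − 31.5222% = -15.5222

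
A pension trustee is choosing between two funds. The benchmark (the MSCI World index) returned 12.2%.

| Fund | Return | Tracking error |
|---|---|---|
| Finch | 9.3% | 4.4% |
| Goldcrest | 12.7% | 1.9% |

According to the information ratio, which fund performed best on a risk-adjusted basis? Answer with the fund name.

Finch: IR = (9.3% − 12.2%) / 4.4% = -0.659
Goldcrest: IR = (12.7% − 12.2%) / 1.9% = 0.263
Highest: Goldcrest (0.263).

Goldcrest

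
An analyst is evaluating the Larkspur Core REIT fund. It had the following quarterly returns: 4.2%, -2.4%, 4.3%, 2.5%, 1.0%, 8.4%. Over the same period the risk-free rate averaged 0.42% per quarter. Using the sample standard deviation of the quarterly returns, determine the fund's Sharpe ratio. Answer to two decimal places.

0.71

Mean return μ = 18.00 / 6 = 3.0000%
Sample σ = √[Σ(r − μ)² / 5] = √[65.7000 / 5] = √13.1400 = 3.6249%
Sharpe = (μ − rf) / σ = (3.0000 − 0.42) / 3.6249 = 2.5800 / 3.6249 = 0.7117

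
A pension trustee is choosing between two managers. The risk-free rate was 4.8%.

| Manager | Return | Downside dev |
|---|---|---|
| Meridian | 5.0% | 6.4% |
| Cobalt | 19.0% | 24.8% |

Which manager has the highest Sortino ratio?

Cobalt

Meridian: Sortino ratio = (5.0% − 4.8%) / 6.4% = 0.031
Cobalt: Sortino ratio = (19.0% − 4.8%) / 24.8% = 0.573
Highest: Cobalt (0.573).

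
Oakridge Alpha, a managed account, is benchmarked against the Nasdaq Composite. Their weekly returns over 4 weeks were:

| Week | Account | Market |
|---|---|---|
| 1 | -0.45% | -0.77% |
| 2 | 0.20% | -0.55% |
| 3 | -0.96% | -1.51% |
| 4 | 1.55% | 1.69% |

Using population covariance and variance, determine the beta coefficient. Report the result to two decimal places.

r̄p = 0.0850%,  r̄m = -0.2850%
Cov = Σ(rp − r̄p)(rm − r̄m) / 4 = 1.1006
Var(rm) = Σ(rm − r̄m)² / 4 = 1.4267
β = Cov / Var = 1.1006 / 1.4267 = 0.7714

0.77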